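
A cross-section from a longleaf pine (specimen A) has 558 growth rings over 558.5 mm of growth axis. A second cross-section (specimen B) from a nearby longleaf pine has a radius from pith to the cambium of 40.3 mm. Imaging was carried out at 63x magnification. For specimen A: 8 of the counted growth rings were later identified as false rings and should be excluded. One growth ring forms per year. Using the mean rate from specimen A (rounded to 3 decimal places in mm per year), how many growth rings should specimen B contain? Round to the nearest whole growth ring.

Specimen A: true growth ring count = 558 − 8 = 550.
A: Extension rate ≈ 558.5 / 550 = 1.015 mm per year.
Specimen B: 40.3 mm / 1.015 mm per year = 39.70 years ≈ 40 growth rings.

40 growth rings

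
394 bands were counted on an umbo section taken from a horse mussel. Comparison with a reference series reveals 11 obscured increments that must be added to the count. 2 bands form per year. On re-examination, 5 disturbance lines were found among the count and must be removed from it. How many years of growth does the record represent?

Correcting the raw count gives 394 − 5 + 11 = 400 true bands.
With 2 bands per year, 400 / 2 = 200 years.

200 years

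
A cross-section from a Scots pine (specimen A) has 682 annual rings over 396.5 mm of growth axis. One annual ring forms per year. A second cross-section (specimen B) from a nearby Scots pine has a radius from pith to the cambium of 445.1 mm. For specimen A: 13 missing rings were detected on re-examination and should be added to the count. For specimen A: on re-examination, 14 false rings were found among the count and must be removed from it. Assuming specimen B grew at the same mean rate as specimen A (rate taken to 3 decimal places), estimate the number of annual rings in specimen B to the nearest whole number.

Specimen A: adjusted count: 682 − 14 + 13 = 681 annual rings.
A: Extension rate ≈ 396.5 / 681 = 0.582 mm/yr.
Specimen B: 445.1 mm / 0.582 mm per year = 764.78 years ≈ 765 annual rings.

765 annual rings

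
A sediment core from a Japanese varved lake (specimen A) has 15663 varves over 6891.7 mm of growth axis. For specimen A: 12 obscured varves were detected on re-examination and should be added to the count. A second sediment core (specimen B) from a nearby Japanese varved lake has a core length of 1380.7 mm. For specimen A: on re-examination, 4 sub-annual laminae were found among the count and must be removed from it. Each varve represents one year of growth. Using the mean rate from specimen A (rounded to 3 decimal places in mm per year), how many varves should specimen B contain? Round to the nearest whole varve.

Specimen A: true varve count = 15663 − 4 + 12 = 15671.
A: 6891.7 mm over 15671 years gives 6891.7 / 15671 ≈ 0.440 mm/yr.
For B, 1380.7 / 0.440 = 3137.95 years ≈ 3138 varves.

3138 varves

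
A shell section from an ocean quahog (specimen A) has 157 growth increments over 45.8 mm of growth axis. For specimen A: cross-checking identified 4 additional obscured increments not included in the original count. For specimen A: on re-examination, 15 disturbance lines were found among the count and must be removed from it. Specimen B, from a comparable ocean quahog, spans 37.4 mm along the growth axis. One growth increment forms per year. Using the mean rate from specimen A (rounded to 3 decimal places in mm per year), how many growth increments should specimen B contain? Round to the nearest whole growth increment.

119 growth increments

Specimen A: adjusted count: 157 − 15 + 4 = 146 growth increments.
A: 45.8 mm over 146 years gives 45.8 / 146 ≈ 0.314 mm/yr.
B spans 37.4 / 0.314 = 119.11 years ≈ 119 growth increments.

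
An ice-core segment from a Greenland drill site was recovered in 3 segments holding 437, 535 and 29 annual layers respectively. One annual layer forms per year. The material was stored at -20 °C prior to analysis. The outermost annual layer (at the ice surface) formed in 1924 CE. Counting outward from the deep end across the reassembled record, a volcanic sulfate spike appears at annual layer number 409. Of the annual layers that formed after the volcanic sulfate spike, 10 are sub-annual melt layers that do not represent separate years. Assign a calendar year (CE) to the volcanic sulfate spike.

Total annual layers = 437 + 535 + 29 = 1001.
The volcanic sulfate spike sits at annual layer 409 from the deep end, so 1001 − 409 = 592 annual layers formed after it.
Excluding 10 false annual layers: 592 − 10 = 582.
Counting back 582 years from 1924 CE places the volcanic sulfate spike in 1924 − 582 = 1342 CE.

1342 CE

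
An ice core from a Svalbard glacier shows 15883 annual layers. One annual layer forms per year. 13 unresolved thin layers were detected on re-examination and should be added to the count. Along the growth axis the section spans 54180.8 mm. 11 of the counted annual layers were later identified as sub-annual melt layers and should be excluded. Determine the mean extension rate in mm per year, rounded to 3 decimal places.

True annual layer count = 15883 − 11 + 13 = 15885.
Mean rate = 54180.8 mm / 15885 years ≈ 3.411 mm per year.

3.411 mm per year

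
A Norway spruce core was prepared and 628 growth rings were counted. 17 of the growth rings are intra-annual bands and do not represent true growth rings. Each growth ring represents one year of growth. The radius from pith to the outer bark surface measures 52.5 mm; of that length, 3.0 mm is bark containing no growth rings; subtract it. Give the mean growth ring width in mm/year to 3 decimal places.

0.081 mm/year

Adjusted count: 628 − 17 = 611 growth rings.
Removing the 3.0 mm offcut leaves 52.5 − 3.0 = 49.5 mm.
Extension rate ≈ 49.5 / 611 = 0.081 mm/year.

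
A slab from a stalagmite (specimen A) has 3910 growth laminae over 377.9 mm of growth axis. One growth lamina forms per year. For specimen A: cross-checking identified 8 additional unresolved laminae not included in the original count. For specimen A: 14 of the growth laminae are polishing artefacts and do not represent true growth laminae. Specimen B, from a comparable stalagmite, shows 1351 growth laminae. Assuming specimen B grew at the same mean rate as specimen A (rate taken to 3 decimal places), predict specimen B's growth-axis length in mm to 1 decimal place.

131.0 mm

Specimen A: true growth lamina count = 3910 − 14 + 8 = 3904.
A: Mean rate = 377.9 mm / 3904 years ≈ 0.097 mm/year.
B's length ≈ 0.097 × 1351 = 131.0 mm.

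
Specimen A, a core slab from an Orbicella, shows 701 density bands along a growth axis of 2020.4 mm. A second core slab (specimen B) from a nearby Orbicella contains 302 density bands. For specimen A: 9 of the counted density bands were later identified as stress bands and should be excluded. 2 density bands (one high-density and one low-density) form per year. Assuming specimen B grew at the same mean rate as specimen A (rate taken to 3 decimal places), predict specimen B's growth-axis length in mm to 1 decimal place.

Specimen A: adjusted count: 701 − 9 = 692 density bands.
Specimen A: 692 density bands at 2 per year is 692 / 2 = 346 years.
A: 2020.4 mm over 346 years gives 2020.4 / 346 ≈ 5.839 mm/year.
Specimen B: with 2 density bands per year, 302 / 2 = 151 years. For B, 5.839 mm/year × 151 years = 881.7 mm.

881.7 mm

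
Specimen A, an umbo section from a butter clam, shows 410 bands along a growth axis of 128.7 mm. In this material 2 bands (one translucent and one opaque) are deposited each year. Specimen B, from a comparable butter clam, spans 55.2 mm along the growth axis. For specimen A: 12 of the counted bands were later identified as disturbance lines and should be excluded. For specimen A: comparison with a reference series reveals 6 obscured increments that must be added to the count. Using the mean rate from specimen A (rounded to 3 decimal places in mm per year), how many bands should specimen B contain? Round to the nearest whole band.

Specimen A: after corrections the count is 410 − 12 + 6 = 404 bands.
Specimen A: with 2 bands per year, 404 / 2 = 202 years.
A: Extension rate ≈ 128.7 / 202 = 0.637 mm/year.
For B, 55.2 / 0.637 = 86.66 years; at 2 bands per year that is 86.66 × 2 ≈ 173 bands.

173 bands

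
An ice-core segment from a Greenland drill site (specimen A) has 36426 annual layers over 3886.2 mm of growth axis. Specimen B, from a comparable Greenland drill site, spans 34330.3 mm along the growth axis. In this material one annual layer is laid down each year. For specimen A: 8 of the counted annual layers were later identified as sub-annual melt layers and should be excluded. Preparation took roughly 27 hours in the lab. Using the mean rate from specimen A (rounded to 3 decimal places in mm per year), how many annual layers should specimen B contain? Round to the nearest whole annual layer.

320844 annual layers

Specimen A: adjusted count: 36426 − 8 = 36418 annual layers.
A: Mean rate = 3886.2 mm / 36418 years ≈ 0.107 mm per year.
Specimen B: 34330.3 mm / 0.107 mm per year = 320843.93 years ≈ 320844 annual layers.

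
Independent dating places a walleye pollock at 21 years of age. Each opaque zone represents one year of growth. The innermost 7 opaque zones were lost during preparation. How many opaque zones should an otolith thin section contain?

14 opaque zones

At one opaque zone per year, 21 years correspond to 21 opaque zones.
Subtracting the 7 opaque zones not captured gives 21 − 7 = 14 opaque zones in the record.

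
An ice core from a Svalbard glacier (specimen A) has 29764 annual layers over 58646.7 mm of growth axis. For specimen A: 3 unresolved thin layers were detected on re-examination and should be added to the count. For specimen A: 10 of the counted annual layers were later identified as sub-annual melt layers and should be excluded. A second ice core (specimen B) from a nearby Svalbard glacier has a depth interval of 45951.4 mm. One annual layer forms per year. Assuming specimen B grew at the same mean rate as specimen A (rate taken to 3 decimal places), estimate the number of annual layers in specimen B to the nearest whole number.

Specimen A: true annual layer count = 29764 − 10 + 3 = 29757.
A: 58646.7 mm over 29757 years gives 58646.7 / 29757 ≈ 1.971 mm/yr.
For B, 45951.4 / 1.971 = 23313.75 years ≈ 23314 annual layers.

23314 annual layers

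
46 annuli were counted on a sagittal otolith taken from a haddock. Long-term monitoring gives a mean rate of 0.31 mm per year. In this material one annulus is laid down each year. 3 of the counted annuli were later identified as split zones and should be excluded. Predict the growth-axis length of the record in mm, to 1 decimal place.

After corrections the count is 46 − 3 = 43 annuli.
Length ≈ 0.31 × 43 = 13.3 mm.

13.3 mm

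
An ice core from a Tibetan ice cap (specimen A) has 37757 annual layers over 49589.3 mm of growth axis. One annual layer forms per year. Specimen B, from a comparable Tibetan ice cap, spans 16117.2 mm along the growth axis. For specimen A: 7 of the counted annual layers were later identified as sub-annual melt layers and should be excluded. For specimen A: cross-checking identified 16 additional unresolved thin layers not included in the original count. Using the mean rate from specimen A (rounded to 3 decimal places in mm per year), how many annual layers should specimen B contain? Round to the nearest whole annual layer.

12275 annual layers

Specimen A: true annual layer count = 37757 − 7 + 16 = 37766.
A: 49589.3 mm over 37766 years gives 49589.3 / 37766 ≈ 1.313 mm/year.
For B, 16117.2 / 1.313 = 12275.10 years ≈ 12275 annual layers.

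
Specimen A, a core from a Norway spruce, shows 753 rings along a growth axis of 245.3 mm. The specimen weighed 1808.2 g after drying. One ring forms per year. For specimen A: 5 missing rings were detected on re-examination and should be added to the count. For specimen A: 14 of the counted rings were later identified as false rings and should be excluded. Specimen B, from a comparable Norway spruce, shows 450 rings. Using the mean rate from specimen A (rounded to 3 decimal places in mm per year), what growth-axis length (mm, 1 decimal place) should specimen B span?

Specimen A: correcting the raw count gives 753 − 14 + 5 = 744 true rings.
A: Mean rate = 245.3 mm / 744 years ≈ 0.330 mm per year.
For B, 0.330 mm/year × 450 years = 148.5 mm.

148.5 mm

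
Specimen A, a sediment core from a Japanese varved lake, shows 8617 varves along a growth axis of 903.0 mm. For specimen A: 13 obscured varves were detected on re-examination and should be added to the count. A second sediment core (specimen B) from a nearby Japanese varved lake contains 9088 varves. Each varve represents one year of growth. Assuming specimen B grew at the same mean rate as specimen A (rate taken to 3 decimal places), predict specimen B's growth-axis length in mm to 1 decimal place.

954.2 mm

Specimen A: true varve count = 8617 + 13 = 8630.
A: 903.0 mm over 8630 years gives 903.0 / 8630 ≈ 0.105 mm/year.
Length of B = 0.105 × 9088 = 954.2 mm.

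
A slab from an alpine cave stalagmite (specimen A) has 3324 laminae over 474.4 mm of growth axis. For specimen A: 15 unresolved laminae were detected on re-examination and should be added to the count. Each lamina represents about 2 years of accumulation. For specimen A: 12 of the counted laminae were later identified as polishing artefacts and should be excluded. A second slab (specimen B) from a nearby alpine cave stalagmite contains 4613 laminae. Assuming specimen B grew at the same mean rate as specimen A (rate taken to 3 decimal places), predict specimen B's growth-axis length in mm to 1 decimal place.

655.0 mm

Specimen A: true lamina count = 3324 − 12 + 15 = 3327.
Specimen A: at 2 years per lamina, 3327 × 2 = 6654 years.
A: Mean rate = 474.4 mm / 6654 years ≈ 0.071 mm per year.
Specimen B: at 2 years per lamina, 4613 × 2 = 9226 years. Length of B = 0.071 × 9226 = 655.0 mm.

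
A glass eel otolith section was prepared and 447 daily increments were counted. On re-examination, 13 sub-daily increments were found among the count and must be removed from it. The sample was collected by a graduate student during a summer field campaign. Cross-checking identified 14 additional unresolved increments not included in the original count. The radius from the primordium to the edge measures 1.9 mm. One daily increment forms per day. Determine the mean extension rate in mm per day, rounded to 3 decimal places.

0.004 mm per day

Adjusted count: 447 − 13 + 14 = 448 daily increments.
1.9 mm over 448 days gives 1.9 / 448 ≈ 0.004 mm per day.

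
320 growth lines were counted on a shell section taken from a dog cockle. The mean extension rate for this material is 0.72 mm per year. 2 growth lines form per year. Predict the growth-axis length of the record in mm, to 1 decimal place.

115.2 mm

320 growth lines at 2 per year is 320 / 2 = 160 years.
160 years at 0.72 mm/year gives 0.72 × 160 = 115.2 mm.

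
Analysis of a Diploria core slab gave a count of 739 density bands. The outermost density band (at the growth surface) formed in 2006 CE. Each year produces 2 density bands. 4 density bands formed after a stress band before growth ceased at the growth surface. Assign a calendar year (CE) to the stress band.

2004 CE

There are 4 density bands younger than the stress band.
4 density bands at 2 per year is 4 / 2 = 2 years.
2006 − 2 = 2004 CE.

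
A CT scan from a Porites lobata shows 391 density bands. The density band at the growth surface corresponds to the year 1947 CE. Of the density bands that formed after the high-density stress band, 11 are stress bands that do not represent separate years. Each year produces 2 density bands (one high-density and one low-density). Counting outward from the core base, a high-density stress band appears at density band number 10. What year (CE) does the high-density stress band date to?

1762 CE

391 − 10 = 381 density bands lie beyond the high-density stress band toward the growth surface.
Removing the 11 false density bands leaves 381 − 11 = 370 true density bands beyond the high-density stress band.
Dividing by 2 density bands per year: 370 / 2 = 185 years.
Counting back 185 years from 1947 CE places the high-density stress band in 1947 − 185 = 1762 CE.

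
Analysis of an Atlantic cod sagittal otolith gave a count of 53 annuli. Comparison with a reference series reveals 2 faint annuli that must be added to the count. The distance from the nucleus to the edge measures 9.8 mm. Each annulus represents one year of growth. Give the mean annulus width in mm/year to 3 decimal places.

0.178 mm/year

Adjusted count: 53 + 2 = 55 annuli.
Mean rate = 9.8 mm / 55 years ≈ 0.178 mm/year.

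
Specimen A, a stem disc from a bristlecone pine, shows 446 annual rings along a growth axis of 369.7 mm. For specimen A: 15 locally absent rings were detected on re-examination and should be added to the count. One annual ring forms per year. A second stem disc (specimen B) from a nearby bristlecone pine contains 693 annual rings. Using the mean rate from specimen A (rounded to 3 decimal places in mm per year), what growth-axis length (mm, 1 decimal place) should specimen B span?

555.8 mm

Specimen A: adjusted count: 446 + 15 = 461 annual rings.
A: Extension rate ≈ 369.7 / 461 = 0.802 mm/yr.
B's length ≈ 0.802 × 693 = 555.8 mm.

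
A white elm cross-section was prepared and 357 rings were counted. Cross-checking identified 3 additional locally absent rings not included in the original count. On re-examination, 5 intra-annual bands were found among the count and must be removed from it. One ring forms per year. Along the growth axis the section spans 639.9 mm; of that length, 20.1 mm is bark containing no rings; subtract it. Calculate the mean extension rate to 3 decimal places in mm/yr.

After corrections the count is 357 − 5 + 3 = 355 rings.
Net length = 639.9 − 20.1 = 619.8 mm.
619.8 mm over 355 years gives 619.8 / 355 ≈ 1.746 mm/yr.

1.746 mm/yr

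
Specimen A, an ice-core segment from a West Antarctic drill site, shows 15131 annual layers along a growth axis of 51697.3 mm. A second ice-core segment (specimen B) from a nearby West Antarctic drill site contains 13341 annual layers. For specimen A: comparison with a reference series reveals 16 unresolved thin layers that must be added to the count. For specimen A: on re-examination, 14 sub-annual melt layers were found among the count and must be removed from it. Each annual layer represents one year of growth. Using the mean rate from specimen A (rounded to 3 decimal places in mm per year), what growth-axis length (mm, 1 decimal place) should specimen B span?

Specimen A: true annual layer count = 15131 − 14 + 16 = 15133.
A: 51697.3 mm over 15133 years gives 51697.3 / 15133 ≈ 3.416 mm per year.
Length of B = 3.416 × 13341 = 45572.9 mm.

45572.9 mm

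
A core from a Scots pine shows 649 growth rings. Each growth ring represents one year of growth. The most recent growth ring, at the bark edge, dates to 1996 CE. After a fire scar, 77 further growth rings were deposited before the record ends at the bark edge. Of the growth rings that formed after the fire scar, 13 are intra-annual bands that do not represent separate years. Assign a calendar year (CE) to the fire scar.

1932 CE

There are 77 growth rings younger than the fire scar.
Removing the 13 false growth rings leaves 77 − 13 = 64 true growth rings beyond the fire scar.
1996 − 64 = 1932 CE.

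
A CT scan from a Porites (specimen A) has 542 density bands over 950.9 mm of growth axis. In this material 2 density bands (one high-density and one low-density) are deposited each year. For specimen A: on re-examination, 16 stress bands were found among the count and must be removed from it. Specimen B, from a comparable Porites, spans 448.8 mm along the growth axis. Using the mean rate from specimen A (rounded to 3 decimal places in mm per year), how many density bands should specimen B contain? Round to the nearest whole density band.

Specimen A: after corrections the count is 542 − 16 = 526 density bands.
Specimen A: dividing by 2 density bands per year: 526 / 2 = 263 years.
A: Extension rate ≈ 950.9 / 263 = 3.616 mm/year.
For B, 448.8 / 3.616 = 124.12 years; at 2 density bands per year that is 124.12 × 2 ≈ 248 density bands.

248 density bands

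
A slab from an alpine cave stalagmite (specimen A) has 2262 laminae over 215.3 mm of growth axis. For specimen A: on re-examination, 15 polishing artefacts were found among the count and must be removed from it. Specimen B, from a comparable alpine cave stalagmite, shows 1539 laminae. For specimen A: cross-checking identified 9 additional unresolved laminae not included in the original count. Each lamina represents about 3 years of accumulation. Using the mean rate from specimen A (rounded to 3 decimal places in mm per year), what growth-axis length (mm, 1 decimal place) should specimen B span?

Specimen A: correcting the raw count gives 2262 − 15 + 9 = 2256 true laminae.
Specimen A: multiplying by 3 years per lamina: 2256 × 3 = 6768 years.
A: 215.3 mm over 6768 years gives 215.3 / 6768 ≈ 0.032 mm/year.
Specimen B: multiplying by 3 years per lamina: 1539 × 3 = 4617 years. For B, 0.032 mm/year × 4617 years = 147.7 mm.

147.7 mm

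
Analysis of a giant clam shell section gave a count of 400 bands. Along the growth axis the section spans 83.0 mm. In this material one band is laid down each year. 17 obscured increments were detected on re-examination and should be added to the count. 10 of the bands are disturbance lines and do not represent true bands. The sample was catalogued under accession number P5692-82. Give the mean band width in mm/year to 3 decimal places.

0.204 mm/year

Adjusted count: 400 − 10 + 17 = 407 bands.
83.0 mm over 407 years gives 83.0 / 407 ≈ 0.204 mm/year.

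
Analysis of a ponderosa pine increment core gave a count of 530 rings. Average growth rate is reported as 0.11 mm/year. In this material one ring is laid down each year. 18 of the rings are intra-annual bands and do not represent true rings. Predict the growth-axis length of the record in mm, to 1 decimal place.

56.3 mm

After corrections the count is 530 − 18 = 512 rings.
512 years at 0.11 mm/year gives 0.11 × 512 = 56.3 mm.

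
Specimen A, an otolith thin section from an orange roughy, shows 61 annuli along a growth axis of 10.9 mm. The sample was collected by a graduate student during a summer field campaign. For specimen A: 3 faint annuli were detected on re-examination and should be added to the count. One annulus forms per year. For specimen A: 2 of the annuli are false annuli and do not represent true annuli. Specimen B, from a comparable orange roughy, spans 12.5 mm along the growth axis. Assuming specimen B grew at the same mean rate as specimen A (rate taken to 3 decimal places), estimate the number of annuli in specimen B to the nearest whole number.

71 annuli

Specimen A: correcting the raw count gives 61 − 2 + 3 = 62 true annuli.
A: Extension rate ≈ 10.9 / 62 = 0.176 mm per year.
Specimen B: 12.5 mm / 0.176 mm per year = 71.02 years ≈ 71 annuli.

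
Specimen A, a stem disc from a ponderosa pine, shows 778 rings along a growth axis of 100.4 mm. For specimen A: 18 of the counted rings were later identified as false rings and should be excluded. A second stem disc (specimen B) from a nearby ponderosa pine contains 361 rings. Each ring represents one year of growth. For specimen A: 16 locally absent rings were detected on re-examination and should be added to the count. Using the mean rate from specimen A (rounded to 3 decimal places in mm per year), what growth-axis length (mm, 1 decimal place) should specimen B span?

Specimen A: after corrections the count is 778 − 18 + 16 = 776 rings.
A: Extension rate ≈ 100.4 / 776 = 0.129 mm/year.
B's length ≈ 0.129 × 361 = 46.6 mm.

46.6 mm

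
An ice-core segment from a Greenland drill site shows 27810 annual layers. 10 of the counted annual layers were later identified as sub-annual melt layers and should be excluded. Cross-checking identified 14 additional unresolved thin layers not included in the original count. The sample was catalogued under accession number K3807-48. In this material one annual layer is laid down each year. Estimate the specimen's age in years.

27814 yr

Correcting the raw count gives 27810 − 10 + 14 = 27814 true annual layers.
With a one-to-one annual layer periodicity this is 27814 years.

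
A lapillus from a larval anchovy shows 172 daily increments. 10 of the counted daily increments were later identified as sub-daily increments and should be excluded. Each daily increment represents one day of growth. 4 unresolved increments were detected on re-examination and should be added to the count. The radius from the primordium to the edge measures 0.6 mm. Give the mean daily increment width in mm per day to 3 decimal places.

0.004 mm per day

Correcting the raw count gives 172 − 10 + 4 = 166 true daily increments.
0.6 mm over 166 days gives 0.6 / 166 ≈ 0.004 mm per day.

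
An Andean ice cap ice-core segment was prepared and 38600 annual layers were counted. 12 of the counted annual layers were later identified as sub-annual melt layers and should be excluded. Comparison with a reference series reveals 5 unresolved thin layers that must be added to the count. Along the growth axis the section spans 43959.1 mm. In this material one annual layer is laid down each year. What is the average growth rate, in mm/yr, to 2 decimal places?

Correcting the raw count gives 38600 − 12 + 5 = 38593 true annual layers.
Extension rate ≈ 43959.1 / 38593 = 1.14 mm/yr.

1.14 mm/yr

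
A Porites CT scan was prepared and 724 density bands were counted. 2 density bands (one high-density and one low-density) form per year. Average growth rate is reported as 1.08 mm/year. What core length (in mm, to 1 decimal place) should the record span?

391.0 mm

With 2 density bands per year, 724 / 2 = 362 years.
362 years at 1.08 mm/year gives 1.08 × 362 = 391.0 mm.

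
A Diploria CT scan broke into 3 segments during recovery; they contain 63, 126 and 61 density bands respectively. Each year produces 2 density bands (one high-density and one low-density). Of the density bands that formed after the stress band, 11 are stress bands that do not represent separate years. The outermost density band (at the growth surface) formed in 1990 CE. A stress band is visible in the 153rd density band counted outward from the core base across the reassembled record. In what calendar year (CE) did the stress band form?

Total density bands = 63 + 126 + 61 = 250.
250 − 153 = 97 density bands lie beyond the stress band toward the growth surface.
Excluding 11 false density bands: 97 − 11 = 86.
86 density bands at 2 per year is 86 / 2 = 43 years.
The density band at the growth surface is 1990 CE, so the stress band dates to 1990 − 43 = 1947 CE.

1947 CE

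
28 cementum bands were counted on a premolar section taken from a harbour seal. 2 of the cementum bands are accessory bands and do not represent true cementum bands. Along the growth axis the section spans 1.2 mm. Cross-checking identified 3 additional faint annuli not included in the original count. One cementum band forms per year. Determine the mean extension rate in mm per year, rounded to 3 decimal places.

True cementum band count = 28 − 2 + 3 = 29.
Extension rate ≈ 1.2 / 29 = 0.041 mm per year.

0.041 mm per year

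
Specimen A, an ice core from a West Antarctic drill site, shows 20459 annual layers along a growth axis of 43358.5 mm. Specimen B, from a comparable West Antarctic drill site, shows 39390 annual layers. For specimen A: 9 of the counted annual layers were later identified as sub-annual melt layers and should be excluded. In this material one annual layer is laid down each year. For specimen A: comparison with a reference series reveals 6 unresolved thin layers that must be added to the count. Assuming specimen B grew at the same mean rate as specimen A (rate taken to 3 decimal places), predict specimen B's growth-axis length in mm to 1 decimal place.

83506.8 mm

Specimen A: adjusted count: 20459 − 9 + 6 = 20456 annual layers.
A: Mean rate = 43358.5 mm / 20456 years ≈ 2.120 mm/year.
B's length ≈ 2.120 × 39390 = 83506.8 mm.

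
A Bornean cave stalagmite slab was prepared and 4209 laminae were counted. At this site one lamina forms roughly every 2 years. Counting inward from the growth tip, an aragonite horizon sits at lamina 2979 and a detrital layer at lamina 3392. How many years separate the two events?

The two markers are separated by 3392 − 2979 = 413 laminae.
413 laminae at 2 years each span 413 × 2 = 826 years.

826 years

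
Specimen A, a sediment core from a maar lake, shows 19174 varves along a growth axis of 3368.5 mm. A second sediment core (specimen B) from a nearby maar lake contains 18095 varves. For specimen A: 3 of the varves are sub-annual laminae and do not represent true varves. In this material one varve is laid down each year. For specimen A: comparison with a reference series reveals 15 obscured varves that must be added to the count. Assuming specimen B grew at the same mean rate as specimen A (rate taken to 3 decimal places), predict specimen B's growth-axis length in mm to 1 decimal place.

Specimen A: after corrections the count is 19174 − 3 + 15 = 19186 varves.
A: Extension rate ≈ 3368.5 / 19186 = 0.176 mm per year.
Length of B = 0.176 × 18095 = 3184.7 mm.

3184.7 mm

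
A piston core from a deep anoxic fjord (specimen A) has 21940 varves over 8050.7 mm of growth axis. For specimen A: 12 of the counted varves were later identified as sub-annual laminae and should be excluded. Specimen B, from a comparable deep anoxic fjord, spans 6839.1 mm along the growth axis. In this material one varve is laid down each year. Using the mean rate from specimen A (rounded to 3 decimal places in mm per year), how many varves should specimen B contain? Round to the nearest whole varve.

18635 varves

Specimen A: adjusted count: 21940 − 12 = 21928 varves.
A: Mean rate = 8050.7 mm / 21928 years ≈ 0.367 mm/yr.
For B, 6839.1 / 0.367 = 18635.15 years ≈ 18635 varves.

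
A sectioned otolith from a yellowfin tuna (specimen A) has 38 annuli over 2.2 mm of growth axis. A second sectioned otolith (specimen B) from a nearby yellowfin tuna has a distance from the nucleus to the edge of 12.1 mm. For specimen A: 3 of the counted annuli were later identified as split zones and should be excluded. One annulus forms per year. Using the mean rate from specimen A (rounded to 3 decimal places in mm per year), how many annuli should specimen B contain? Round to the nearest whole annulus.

Specimen A: after corrections the count is 38 − 3 = 35 annuli.
A: Mean rate = 2.2 mm / 35 years ≈ 0.063 mm per year.
B spans 12.1 / 0.063 = 192.06 years ≈ 192 annuli.

192 annuli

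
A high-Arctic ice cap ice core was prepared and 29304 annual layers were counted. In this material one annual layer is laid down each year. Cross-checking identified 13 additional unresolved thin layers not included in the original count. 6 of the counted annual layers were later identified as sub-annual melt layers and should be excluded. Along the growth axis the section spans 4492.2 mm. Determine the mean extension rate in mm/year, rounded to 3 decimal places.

True annual layer count = 29304 − 6 + 13 = 29311.
Mean rate = 4492.2 mm / 29311 years ≈ 0.153 mm/year.

0.153 mm/year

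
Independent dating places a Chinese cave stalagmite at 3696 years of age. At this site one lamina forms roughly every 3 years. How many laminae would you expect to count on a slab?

1232 laminae

At 3 years per lamina, 3696 / 3 = 1232 laminae are expected.
So 1232 laminae should be present.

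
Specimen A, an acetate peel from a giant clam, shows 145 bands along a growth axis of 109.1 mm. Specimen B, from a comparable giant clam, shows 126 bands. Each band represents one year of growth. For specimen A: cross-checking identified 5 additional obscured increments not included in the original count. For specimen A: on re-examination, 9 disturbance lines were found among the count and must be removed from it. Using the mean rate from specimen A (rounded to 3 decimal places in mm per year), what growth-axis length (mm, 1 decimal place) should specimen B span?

Specimen A: correcting the raw count gives 145 − 9 + 5 = 141 true bands.
A: Mean rate = 109.1 mm / 141 years ≈ 0.774 mm per year.
For B, 0.774 mm/year × 126 years = 97.5 mm.

97.5 mm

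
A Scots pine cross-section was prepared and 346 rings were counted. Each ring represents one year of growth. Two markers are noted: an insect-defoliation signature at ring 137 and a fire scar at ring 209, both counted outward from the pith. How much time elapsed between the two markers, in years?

72 years

Separation: 209 − 137 = 72 rings.
At one ring per year, 72 years elapsed between them.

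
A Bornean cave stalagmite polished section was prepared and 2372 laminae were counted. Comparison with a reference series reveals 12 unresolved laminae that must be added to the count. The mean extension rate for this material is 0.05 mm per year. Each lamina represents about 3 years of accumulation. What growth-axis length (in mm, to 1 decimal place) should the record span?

357.6 mm

Correcting the raw count gives 2372 + 12 = 2384 true laminae.
At 3 years per lamina, 2384 × 3 = 7152 years.
Length ≈ 0.05 × 7152 = 357.6 mm.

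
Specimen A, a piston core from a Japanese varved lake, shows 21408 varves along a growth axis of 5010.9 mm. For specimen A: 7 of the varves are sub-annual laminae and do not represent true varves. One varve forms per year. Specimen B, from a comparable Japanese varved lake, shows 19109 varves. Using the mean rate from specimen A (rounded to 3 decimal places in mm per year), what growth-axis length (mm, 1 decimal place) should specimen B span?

Specimen A: true varve count = 21408 − 7 = 21401.
A: 5010.9 mm over 21401 years gives 5010.9 / 21401 ≈ 0.234 mm per year.
B's length ≈ 0.234 × 19109 = 4471.5 mm.

4471.5 mm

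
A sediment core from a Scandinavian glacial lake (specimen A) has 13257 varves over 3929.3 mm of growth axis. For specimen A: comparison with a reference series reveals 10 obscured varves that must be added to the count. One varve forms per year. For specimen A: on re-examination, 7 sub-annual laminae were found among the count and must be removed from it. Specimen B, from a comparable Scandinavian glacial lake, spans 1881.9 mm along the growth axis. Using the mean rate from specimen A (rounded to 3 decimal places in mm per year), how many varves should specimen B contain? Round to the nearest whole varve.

Specimen A: true varve count = 13257 − 7 + 10 = 13260.
A: 3929.3 mm over 13260 years gives 3929.3 / 13260 ≈ 0.296 mm/yr.
B spans 1881.9 / 0.296 = 6357.77 years ≈ 6358 varves.

6358 varves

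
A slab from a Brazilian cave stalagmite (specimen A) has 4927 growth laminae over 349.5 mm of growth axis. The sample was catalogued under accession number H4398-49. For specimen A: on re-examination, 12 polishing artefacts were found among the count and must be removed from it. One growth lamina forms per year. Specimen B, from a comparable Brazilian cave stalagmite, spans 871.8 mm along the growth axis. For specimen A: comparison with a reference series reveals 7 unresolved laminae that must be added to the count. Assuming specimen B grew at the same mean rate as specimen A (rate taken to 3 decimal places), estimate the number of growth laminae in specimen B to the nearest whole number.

12279 growth laminae

Specimen A: adjusted count: 4927 − 12 + 7 = 4922 growth laminae.
A: 349.5 mm over 4922 years gives 349.5 / 4922 ≈ 0.071 mm/yr.
B spans 871.8 / 0.071 = 12278.87 years ≈ 12279 growth laminae.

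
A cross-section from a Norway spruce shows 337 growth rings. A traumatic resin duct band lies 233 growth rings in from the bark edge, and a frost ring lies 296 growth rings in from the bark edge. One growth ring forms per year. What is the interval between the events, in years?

Separation: 296 − 233 = 63 growth rings.
One growth ring per year makes the interval 63 years.

63 years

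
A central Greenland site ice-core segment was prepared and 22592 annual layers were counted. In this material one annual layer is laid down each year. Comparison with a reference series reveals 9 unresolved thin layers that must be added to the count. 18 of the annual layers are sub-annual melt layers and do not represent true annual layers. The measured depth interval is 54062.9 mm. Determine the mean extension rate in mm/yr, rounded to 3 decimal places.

2.394 mm/yr

Correcting the raw count gives 22592 − 18 + 9 = 22583 true annual layers.
Extension rate ≈ 54062.9 / 22583 = 2.394 mm/yr.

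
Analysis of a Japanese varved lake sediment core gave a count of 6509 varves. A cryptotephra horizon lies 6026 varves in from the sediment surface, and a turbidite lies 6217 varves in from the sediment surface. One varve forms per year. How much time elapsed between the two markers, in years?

The two markers are separated by 6217 − 6026 = 191 varves.
One varve per year makes the interval 191 years.

191 years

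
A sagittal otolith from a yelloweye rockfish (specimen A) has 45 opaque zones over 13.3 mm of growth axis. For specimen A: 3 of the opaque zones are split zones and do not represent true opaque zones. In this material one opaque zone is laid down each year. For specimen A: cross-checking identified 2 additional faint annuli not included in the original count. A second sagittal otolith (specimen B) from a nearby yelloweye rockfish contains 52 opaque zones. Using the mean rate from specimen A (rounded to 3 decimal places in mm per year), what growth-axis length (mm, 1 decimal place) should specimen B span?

Specimen A: after corrections the count is 45 − 3 + 2 = 44 opaque zones.
A: 13.3 mm over 44 years gives 13.3 / 44 ≈ 0.302 mm per year.
For B, 0.302 mm/year × 52 years = 15.7 mm.

15.7 mm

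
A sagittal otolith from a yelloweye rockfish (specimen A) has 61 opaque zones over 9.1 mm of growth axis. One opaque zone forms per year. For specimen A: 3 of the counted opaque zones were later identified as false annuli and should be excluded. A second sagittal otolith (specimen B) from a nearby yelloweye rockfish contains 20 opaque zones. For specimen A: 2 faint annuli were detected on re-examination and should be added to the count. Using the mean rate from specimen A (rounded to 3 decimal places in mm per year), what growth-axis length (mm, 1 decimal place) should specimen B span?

3.0 mm

Specimen A: true opaque zone count = 61 − 3 + 2 = 60.
A: Mean rate = 9.1 mm / 60 years ≈ 0.152 mm per year.
For B, 0.152 mm/year × 20 years = 3.0 mm.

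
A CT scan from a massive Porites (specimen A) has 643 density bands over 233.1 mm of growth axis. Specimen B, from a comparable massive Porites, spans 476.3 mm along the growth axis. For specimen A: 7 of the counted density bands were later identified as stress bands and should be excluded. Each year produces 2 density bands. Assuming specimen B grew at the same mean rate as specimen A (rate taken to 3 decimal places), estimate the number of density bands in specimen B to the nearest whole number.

Specimen A: correcting the raw count gives 643 − 7 = 636 true density bands.
Specimen A: with 2 density bands per year, 636 / 2 = 318 years.
A: 233.1 mm over 318 years gives 233.1 / 318 ≈ 0.733 mm per year.
Specimen B: 476.3 mm / 0.733 mm per year = 649.80 years; at 2 density bands per year that is 649.80 × 2 ≈ 1300 density bands.

1300 density bands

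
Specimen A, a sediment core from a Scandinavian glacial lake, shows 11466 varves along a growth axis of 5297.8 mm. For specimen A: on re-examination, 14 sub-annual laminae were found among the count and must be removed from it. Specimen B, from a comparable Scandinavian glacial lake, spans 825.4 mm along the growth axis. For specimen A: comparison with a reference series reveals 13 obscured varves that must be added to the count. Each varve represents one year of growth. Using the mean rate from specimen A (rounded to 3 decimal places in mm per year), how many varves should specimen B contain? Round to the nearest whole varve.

Specimen A: after corrections the count is 11466 − 14 + 13 = 11465 varves.
A: 5297.8 mm over 11465 years gives 5297.8 / 11465 ≈ 0.462 mm/yr.
Specimen B: 825.4 mm / 0.462 mm per year = 1786.58 years ≈ 1787 varves.

1787 varves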